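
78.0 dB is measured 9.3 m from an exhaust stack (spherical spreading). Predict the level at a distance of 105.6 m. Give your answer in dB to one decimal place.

56.9 dB

Spherical spreading from a point source gives a 20·log₁₀(r₂/r₁) drop.
L₂ = 78.0 − 20·log₁₀(105.6/9.3) = 78.0 − 21.104 = 56.90 dB.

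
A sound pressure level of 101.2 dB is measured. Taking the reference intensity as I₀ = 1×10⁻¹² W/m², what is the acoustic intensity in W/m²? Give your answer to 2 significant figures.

0.013 W/m²

I/I₀ = 10^(101.2/10) = 1.318e+10, so I = 1.318e+10 × 10⁻¹² W/m².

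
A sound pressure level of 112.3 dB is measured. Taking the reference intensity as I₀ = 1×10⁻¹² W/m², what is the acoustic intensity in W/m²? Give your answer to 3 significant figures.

0.170 W/m²

I = I₀·10^(L/10) = 10⁻¹² × 10^(112.3/10) = 10^(-0.770).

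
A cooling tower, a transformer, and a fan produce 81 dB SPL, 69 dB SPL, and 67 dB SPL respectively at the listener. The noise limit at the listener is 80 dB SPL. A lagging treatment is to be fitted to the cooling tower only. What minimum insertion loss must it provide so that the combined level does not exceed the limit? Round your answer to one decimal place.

1.6 dB

Everything except the cooling tower sums to 10^(69/10) + 10^(67/10) = 1.296e+07 in linear terms, 71.12 dB SPL.
The limit corresponds to 10^(80/10) = 1.000e+08; subtracting the fixed part leaves 8.704e+07 for the cooling tower, i.e. 79.40 dB SPL.
So the cooling tower must be reduced from 81 to 79.40 dB SPL: IL = 1.60 dB.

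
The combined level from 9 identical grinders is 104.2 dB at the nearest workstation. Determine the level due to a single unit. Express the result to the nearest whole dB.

9 equal contributions raise the level by 10·log₁₀ 9 = 9.542 dB, so each unit alone gives 104.2 − 9.542.

95 dB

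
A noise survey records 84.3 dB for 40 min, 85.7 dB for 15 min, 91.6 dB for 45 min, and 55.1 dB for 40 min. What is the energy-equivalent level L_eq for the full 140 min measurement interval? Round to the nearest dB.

88 dB

L_eq = 10·log₁₀[(1/T)·Σ tᵢ·10^(Lᵢ/10)] with T = 140 min.
Σ tᵢ·10^(Lᵢ/10) = 40·10^(84.3/10) + 15·10^(85.7/10) + 45·10^(91.6/10) + 40·10^(55.1/10) = 8.140e+10.
L_eq = 10·log₁₀(8.140e+10/140) = 87.64 dB.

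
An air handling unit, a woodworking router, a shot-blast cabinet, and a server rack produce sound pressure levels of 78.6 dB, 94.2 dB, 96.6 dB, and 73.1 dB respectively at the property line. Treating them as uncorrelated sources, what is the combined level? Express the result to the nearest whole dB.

For uncorrelated sources the intensities add, so convert each level to linear form, sum, and take 10·log₁₀ of the total.
Σ 10^(L/10) = 10^(78.6/10) + 10^(94.2/10) + 10^(96.6/10) + 10^(73.1/10) = 7.294e+09.
L_total = 10·log₁₀(7.294e+09) = 98.63 dB.

99 dB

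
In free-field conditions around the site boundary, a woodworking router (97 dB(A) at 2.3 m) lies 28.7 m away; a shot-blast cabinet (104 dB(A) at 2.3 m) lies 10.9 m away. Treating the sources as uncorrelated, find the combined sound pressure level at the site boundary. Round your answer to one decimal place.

Propagate each source to the receiver with L = L_ref − 20·log₁₀(r/r_ref), then add intensities.
woodworking router: 97 − 20·log₁₀(28.7/2.3) = 97 − 21.92 = 75.08 dB(A).
shot-blast cabinet: 104 − 20·log₁₀(10.9/2.3) = 104 − 13.51 = 90.49 dB(A).
Σ 10^(L/10) = 1.151e+09 → L_total = 10·log₁₀(1.151e+09) = 90.61 dB(A).

90.6 dB(A)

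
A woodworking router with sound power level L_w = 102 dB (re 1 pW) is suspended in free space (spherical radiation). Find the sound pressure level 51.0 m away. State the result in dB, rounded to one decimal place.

L_p = L_w − 10·log₁₀(4π·r²) with r = 51.0 m.
4π·r² = 3.269e+04 m², 10·log₁₀ of that is 45.144 dB.
L_p = 102 − 45.144 = 56.86 dB.

56.9 dB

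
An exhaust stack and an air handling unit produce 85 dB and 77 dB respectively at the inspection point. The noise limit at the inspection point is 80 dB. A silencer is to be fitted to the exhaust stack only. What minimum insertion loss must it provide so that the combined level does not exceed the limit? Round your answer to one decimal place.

8.0 dB

The untreated sources together contribute 10^(77/10) = 5.012e+07, i.e. 77.00 dB.
To meet 80 dB overall, the treated exhaust stack may contribute at most 10^(80/10) − 5.012e+07 = 4.988e+07, i.e. 76.98 dB.
Required insertion loss = 85 − 76.98 = 8.02 dB.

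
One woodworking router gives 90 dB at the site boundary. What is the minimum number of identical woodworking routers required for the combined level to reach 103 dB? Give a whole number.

Need L₁ + 10·log₁₀ N ≥ 103, i.e. log₁₀ N ≥ 1.30.
N ≥ 10^(13.0/10) = 19.953, so N = 20.

20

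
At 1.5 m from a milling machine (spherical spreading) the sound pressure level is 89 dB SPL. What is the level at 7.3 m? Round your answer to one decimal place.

75.3 dB SPL

Point-source attenuation: ΔL = 20·log₁₀(r₂/r₁) = 20·log₁₀(7.3/1.5) = 13.745 dB.
L₂ = 89 − 20·log₁₀(7.3/1.5) = 89 − 13.745 = 75.26 dB SPL.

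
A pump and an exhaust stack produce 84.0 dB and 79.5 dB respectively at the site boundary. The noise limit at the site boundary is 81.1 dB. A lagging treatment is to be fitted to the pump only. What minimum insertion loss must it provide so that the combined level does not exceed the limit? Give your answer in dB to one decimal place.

8.0 dB

Fixed contribution from the other source: Σ 10^(L/10) = 10^(79.5/10) = 8.913e+07 (79.50 dB).
The limit corresponds to 10^(81.1/10) = 1.288e+08; subtracting the fixed part leaves 3.970e+07 for the pump, i.e. 75.99 dB.
Required insertion loss = 84.0 − 75.99 = 8.01 dB.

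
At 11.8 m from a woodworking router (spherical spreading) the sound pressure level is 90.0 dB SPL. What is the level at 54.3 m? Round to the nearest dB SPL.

Spherical spreading from a point source gives a 20·log₁₀(r₂/r₁) drop.
L₂ = 90.0 − 20·log₁₀(54.3/11.8) = 90.0 − 13.258 = 76.74 dB SPL.

77 dB SPL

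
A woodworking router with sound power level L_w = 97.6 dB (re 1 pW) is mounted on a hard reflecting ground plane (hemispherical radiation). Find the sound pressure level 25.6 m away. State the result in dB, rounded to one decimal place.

L_p = L_w − 10·log₁₀(2π·r²) with r = 25.6 m.
2π·r² = 4118 m², 10·log₁₀ of that is 36.147 dB.
L_p = 97.6 − 36.147 = 61.45 dB.

61.5 dB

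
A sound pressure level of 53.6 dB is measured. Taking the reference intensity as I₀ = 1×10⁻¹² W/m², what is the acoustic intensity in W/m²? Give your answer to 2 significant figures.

I = I₀·10^(L/10) = 10⁻¹² × 10^(53.6/10) = 10^(-6.640).

2.3e-07 W/m²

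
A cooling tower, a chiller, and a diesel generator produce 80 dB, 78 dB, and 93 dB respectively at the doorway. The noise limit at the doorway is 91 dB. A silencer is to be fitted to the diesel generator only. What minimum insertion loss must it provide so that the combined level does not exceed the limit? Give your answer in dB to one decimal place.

The untreated sources together contribute 10^(80/10) + 10^(78/10) = 1.631e+08, i.e. 82.12 dB.
The limit corresponds to 10^(91/10) = 1.259e+09; subtracting the fixed part leaves 1.096e+09 for the diesel generator, i.e. 90.40 dB.
Required insertion loss = 93 − 90.40 = 2.60 dB.

2.6 dB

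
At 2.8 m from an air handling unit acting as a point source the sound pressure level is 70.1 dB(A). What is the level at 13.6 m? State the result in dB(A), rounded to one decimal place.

56.4 dB(A)

For a point source, L₂ = L₁ − 20·log₁₀(r₂/r₁).
L₂ = 70.1 − 20·log₁₀(13.6/2.8) = 70.1 − 13.728 = 56.37 dB(A).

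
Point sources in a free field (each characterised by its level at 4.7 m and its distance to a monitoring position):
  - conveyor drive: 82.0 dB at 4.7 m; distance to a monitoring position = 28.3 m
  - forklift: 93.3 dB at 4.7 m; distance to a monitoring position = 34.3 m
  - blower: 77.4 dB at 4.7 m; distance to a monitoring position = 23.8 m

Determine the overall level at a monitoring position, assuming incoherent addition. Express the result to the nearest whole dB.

77 dB

Propagate each source to the receiver with L = L_ref − 20·log₁₀(r/r_ref), then add intensities.
conveyor drive: 82.0 − 20·log₁₀(28.3/4.7) = 82.0 − 15.59 = 66.41 dB.
forklift: 93.3 − 20·log₁₀(34.3/4.7) = 93.3 − 17.26 = 76.04 dB.
blower: 77.4 − 20·log₁₀(23.8/4.7) = 77.4 − 14.09 = 63.31 dB.
Σ 10^(L/10) = 4.666e+07 → L_total = 10·log₁₀(4.666e+07) = 76.69 dB.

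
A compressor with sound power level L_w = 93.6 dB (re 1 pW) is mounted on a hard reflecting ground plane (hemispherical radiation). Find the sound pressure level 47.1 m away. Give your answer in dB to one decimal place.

L_p = L_w − 10·log₁₀(2π·r²) with r = 47.1 m.
2π·r² = 1.394e+04 m², 10·log₁₀ of that is 41.442 dB.
L_p = 93.6 − 41.442 = 52.16 dB.

52.2 dB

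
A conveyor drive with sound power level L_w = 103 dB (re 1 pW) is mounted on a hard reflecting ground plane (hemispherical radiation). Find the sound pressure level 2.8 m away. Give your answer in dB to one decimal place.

Free-field hemispherical radiation: L_p = L_w − 10·log₁₀(2π·r²), r = 2.8 m.
2π·r² = 49.26 m², 10·log₁₀ of that is 16.925 dB.
L_p = 103 − 16.925 = 86.08 dB.

86.1 dB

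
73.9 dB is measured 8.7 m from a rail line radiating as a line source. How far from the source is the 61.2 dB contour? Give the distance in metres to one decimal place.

162.0 m

The 12.7 dB drop corresponds to a distance ratio of 10^(12.7/10) for a line source.
r₂ = 8.7·10^((73.9−61.2)/10) = 8.7·10^(12.7/10) = 162.00 m.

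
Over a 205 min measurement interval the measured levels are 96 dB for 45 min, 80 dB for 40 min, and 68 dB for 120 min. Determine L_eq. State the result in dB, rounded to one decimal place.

89.5 dB

Weight each interval's intensity by its duration and average over T = 205 min:
Σ tᵢ·10^(Lᵢ/10) = 45·10^(96/10) + 40·10^(80/10) + 120·10^(68/10) = 1.839e+11.
L_eq = 10·log₁₀(1.839e+11/205) = 89.53 dB.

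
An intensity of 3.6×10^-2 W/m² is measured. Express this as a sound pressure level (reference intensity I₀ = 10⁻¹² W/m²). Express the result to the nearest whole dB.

L = 10·log₁₀(I/I₀) = 10·log₁₀(3.6×10^-2/10⁻¹²) = 10·log₁₀(3.6×10^10).
L = 10·(0.5563 + 10) = 105.56 dB.

106 dB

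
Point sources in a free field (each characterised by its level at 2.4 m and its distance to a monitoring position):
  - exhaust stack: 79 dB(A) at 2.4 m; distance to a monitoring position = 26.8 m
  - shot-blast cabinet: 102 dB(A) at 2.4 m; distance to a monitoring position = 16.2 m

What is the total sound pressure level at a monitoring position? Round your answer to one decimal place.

85.4 dB(A)

Propagate each source to the receiver with L = L_ref − 20·log₁₀(r/r_ref), then add intensities.
exhaust stack: 79 − 20·log₁₀(26.8/2.4) = 79 − 20.96 = 58.04 dB(A).
shot-blast cabinet: 102 − 20·log₁₀(16.2/2.4) = 102 − 16.59 = 85.41 dB(A).
Σ 10^(L/10) = 3.485e+08 → L_total = 10·log₁₀(3.485e+08) = 85.42 dB(A).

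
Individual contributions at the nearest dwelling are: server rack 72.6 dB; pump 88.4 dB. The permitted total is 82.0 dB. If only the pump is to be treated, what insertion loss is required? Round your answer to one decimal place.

Everything except the pump sums to 10^(72.6/10) = 1.820e+07 in linear terms, 72.60 dB.
The limit corresponds to 10^(82.0/10) = 1.585e+08; subtracting the fixed part leaves 1.403e+08 for the pump, i.e. 81.47 dB.
So the pump must be reduced from 88.4 to 81.47 dB: IL = 6.93 dB.

6.9 dB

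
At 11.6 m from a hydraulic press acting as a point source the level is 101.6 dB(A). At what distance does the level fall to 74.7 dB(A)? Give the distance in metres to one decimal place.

For a point source L₁ − L₂ = 20·log₁₀(r₂/r₁), so r₂ = r₁·10^((L₁−L₂)/20).
r₂ = 11.6·10^((101.6−74.7)/20) = 11.6·10^(26.9/20) = 256.72 m.

256.7 m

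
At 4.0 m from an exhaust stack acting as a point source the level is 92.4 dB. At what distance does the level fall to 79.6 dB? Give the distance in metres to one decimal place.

For a point source L₁ − L₂ = 20·log₁₀(r₂/r₁), so r₂ = r₁·10^((L₁−L₂)/20).
r₂ = 4.0·10^((92.4−79.6)/20) = 4.0·10^(12.8/20) = 17.46 m.

17.5 m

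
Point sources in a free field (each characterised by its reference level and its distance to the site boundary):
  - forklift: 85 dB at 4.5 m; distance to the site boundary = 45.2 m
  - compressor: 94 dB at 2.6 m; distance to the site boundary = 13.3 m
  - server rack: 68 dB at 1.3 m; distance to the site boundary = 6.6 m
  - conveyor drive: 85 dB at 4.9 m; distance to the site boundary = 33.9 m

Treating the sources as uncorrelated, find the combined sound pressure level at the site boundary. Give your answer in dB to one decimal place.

80.3 dB

First find each source's level at the receiver (point-source: −20·log₁₀(r/r_ref)), then combine on an intensity basis.
forklift: 85 − 20·log₁₀(45.2/4.5) = 85 − 20.04 = 64.96 dB.
compressor: 94 − 20·log₁₀(13.3/2.6) = 94 − 14.18 = 79.82 dB.
server rack: 68 − 20·log₁₀(6.6/1.3) = 68 − 14.11 = 53.89 dB.
conveyor drive: 85 − 20·log₁₀(33.9/4.9) = 85 − 16.80 = 68.20 dB.
Σ 10^(L/10) = 1.060e+08 → L_total = 10·log₁₀(1.060e+08) = 80.25 dB.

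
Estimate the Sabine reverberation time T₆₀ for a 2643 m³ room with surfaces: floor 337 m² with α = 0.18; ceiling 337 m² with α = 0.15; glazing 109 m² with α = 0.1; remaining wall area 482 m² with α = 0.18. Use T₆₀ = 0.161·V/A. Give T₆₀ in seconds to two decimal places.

2.04 s

Total absorption A = 337·0.18 + 337·0.15 + 109·0.1 + 482·0.18 = 208.87 m² sabins.
T₆₀ = 0.161 × 2643 / 208.87 = 2.037 s.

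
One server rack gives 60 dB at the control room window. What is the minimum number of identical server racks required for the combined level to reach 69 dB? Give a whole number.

N identical sources give L₁ + 10·log₁₀ N, so require 10·log₁₀ N ≥ 69 − 60 = 9.0 dB.
N ≥ 10^(9.0/10) = 7.943, so N = 8.

8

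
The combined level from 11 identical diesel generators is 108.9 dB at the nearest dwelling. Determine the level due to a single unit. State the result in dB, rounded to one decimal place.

Dividing the total intensity by 11 lowers the level by 10·log₁₀ 11 = 10.414 dB: L₁ = 108.9 − 10.414.

98.5 dB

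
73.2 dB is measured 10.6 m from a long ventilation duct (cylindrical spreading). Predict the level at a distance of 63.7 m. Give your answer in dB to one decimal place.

Line-source attenuation: ΔL = 10·log₁₀(r₂/r₁) = 10·log₁₀(63.7/10.6) = 7.788 dB.
L₂ = 73.2 − 10·log₁₀(63.7/10.6) = 73.2 − 7.788 = 65.41 dB.

65.4 dB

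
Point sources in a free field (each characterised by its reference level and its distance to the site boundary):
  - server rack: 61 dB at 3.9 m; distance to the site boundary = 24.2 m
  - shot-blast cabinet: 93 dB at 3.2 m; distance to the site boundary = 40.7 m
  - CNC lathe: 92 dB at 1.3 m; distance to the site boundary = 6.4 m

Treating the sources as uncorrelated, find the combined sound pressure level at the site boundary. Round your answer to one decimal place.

Propagate each source to the receiver with L = L_ref − 20·log₁₀(r/r_ref), then add intensities.
server rack: 61 − 20·log₁₀(24.2/3.9) = 61 − 15.86 = 45.14 dB.
shot-blast cabinet: 93 − 20·log₁₀(40.7/3.2) = 93 − 22.09 = 70.91 dB.
CNC lathe: 92 − 20·log₁₀(6.4/1.3) = 92 − 13.84 = 78.16 dB.
Σ 10^(L/10) = 7.776e+07 → L_total = 10·log₁₀(7.776e+07) = 78.91 dB.

78.9 dB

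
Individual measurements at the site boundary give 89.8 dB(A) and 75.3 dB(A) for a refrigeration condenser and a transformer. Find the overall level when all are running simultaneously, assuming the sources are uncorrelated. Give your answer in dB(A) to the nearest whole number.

Incoherent sources combine by intensity addition: L_total = 10·log₁₀(Σ 10^(L_i/10)).
Σ 10^(L/10) = 10^(89.8/10) + 10^(75.3/10) = 9.889e+08.
L_total = 10·log₁₀(9.889e+08) = 89.95 dB(A).

90 dB(A)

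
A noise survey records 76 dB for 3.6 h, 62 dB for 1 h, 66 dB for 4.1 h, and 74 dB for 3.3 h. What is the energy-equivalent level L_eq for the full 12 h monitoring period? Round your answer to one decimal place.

L_eq = 10·log₁₀[(1/T)·Σ tᵢ·10^(Lᵢ/10)] with T = 12 h.
Σ tᵢ·10^(Lᵢ/10) = 3.6·10^(76/10) + 1·10^(62/10) + 4.1·10^(66/10) + 3.3·10^(74/10) = 2.441e+08.
L_eq = 10·log₁₀(2.441e+08/12) = 73.08 dB.

73.1 dB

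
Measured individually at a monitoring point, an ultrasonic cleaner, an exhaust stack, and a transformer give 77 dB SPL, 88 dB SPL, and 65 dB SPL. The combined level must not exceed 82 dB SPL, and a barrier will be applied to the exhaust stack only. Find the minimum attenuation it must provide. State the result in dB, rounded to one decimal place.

7.8 dB

Fixed contribution from the other sources: Σ 10^(L/10) = 10^(77/10) + 10^(65/10) = 5.328e+07 (77.27 dB SPL).
To meet 82 dB SPL overall, the treated exhaust stack may contribute at most 10^(82/10) − 5.328e+07 = 1.052e+08, i.e. 80.22 dB SPL.
Required insertion loss = 88 − 80.22 = 7.78 dB.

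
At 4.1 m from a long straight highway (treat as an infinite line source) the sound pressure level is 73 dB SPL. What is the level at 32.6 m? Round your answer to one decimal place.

For a line source, L₂ = L₁ − 10·log₁₀(r₂/r₁).
L₂ = 73 − 10·log₁₀(32.6/4.1) = 73 − 9.004 = 64.00 dB SPL.

64.0 dB SPL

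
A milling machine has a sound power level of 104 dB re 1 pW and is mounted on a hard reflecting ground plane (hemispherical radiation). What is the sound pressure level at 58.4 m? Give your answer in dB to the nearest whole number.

61 dB

Free-field hemispherical radiation: L_p = L_w − 10·log₁₀(2π·r²), r = 58.4 m.
2π·r² = 2.143e+04 m², 10·log₁₀ of that is 43.310 dB.
L_p = 104 − 43.310 = 60.69 dB.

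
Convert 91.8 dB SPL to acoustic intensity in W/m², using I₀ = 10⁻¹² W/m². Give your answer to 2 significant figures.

0.0015 W/m²

I = I₀·10^(L/10) = 10⁻¹² × 10^(91.8/10) = 10^(-2.820).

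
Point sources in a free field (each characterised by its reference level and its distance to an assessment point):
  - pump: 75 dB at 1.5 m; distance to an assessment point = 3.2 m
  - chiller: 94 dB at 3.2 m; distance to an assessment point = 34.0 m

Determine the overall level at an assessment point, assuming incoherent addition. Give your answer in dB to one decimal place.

Apply inverse-square spreading to bring every level to the receiver, then sum 10^(L/10).
pump: 75 − 20·log₁₀(3.2/1.5) = 75 − 6.58 = 68.42 dB.
chiller: 94 − 20·log₁₀(34.0/3.2) = 94 − 20.53 = 73.47 dB.
Σ 10^(L/10) = 2.920e+07 → L_total = 10·log₁₀(2.920e+07) = 74.65 dB.

74.7 dB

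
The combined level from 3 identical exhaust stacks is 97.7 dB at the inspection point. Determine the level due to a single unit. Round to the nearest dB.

93 dB

For N identical incoherent sources L_total = L₁ + 10·log₁₀ N, so L₁ = 97.7 − 10·log₁₀(3) = 97.7 − 4.771.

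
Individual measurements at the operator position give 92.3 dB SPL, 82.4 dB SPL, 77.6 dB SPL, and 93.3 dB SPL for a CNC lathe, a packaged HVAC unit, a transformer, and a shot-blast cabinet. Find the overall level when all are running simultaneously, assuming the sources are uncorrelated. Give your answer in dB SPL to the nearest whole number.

96 dB SPL

Incoherent sources combine by intensity addition: L_total = 10·log₁₀(Σ 10^(L_i/10)).
Σ 10^(L/10) = 10^(92.3/10) + 10^(82.4/10) + 10^(77.6/10) + 10^(93.3/10) = 4.068e+09.
L_total = 10·log₁₀(4.068e+09) = 96.09 dB SPL.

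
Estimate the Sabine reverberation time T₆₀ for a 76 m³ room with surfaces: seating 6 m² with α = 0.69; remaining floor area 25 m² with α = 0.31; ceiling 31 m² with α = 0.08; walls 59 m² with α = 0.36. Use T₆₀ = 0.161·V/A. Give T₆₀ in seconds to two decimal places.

Total absorption A = 6·0.69 + 25·0.31 + 31·0.08 + 59·0.36 = 35.61 m² sabins.
T₆₀ = 0.161 × 76 / 35.61 = 0.344 s.

0.34 s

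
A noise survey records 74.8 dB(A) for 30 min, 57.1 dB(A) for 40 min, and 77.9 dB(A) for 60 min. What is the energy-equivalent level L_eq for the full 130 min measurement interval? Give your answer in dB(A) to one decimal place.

75.5 dB(A)

L_eq = 10·log₁₀[(1/T)·Σ tᵢ·10^(Lᵢ/10)] with T = 130 min.
Σ tᵢ·10^(Lᵢ/10) = 30·10^(74.8/10) + 40·10^(57.1/10) + 60·10^(77.9/10) = 4.626e+09.
L_eq = 10·log₁₀(4.626e+09/130) = 75.51 dB(A).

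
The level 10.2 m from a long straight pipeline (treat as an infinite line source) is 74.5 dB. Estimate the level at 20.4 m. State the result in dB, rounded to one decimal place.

71.5 dB

For a line source, L₂ = L₁ − 10·log₁₀(r₂/r₁).
L₂ = 74.5 − 10·log₁₀(20.4/10.2) = 74.5 − 3.010 = 71.49 dB.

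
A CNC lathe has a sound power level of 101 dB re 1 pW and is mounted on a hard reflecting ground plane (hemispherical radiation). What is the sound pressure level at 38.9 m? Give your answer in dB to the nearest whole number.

61 dB

The power spreads over a hemisphere of area 2π·r², so L_p = L_w − 10·log₁₀(2π·r²).
2π·r² = 9508 m², 10·log₁₀ of that is 39.781 dB.
L_p = 101 − 39.781 = 61.22 dB.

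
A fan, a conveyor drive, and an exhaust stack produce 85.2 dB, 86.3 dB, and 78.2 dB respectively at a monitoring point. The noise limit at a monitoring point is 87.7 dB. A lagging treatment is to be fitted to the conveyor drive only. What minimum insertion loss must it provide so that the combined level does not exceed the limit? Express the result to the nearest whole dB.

Everything except the conveyor drive sums to 10^(85.2/10) + 10^(78.2/10) = 3.972e+08 in linear terms, 85.99 dB.
To meet 87.7 dB overall, the treated conveyor drive may contribute at most 10^(87.7/10) − 3.972e+08 = 1.916e+08, i.e. 82.82 dB.
So the conveyor drive must be reduced from 86.3 to 82.82 dB: IL = 3.48 dB.

3 dB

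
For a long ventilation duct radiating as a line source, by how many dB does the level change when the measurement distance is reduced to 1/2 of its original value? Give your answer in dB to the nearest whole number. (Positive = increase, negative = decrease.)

+3 dB

A line source loses 3 dB per doubling of distance; generally ΔL = −10·log₁₀(r₂/r₁).
ΔL = −10·log₁₀(0.5) = +3.01 dB.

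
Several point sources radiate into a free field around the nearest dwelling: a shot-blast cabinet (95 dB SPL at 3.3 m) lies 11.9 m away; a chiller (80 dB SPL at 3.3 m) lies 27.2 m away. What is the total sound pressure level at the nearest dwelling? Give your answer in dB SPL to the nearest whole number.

Propagate each source to the receiver with L = L_ref − 20·log₁₀(r/r_ref), then add intensities.
shot-blast cabinet: 95 − 20·log₁₀(11.9/3.3) = 95 − 11.14 = 83.86 dB SPL.
chiller: 80 − 20·log₁₀(27.2/3.3) = 80 − 18.32 = 61.68 dB SPL.
Σ 10^(L/10) = 2.447e+08 → L_total = 10·log₁₀(2.447e+08) = 83.89 dB SPL.

84 dB SPL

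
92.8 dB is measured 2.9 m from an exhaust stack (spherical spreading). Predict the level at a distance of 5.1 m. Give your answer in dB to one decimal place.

87.9 dB

Point-source attenuation: ΔL = 20·log₁₀(r₂/r₁) = 20·log₁₀(5.1/2.9) = 4.903 dB.
L₂ = 92.8 − 20·log₁₀(5.1/2.9) = 92.8 − 4.903 = 87.90 dB.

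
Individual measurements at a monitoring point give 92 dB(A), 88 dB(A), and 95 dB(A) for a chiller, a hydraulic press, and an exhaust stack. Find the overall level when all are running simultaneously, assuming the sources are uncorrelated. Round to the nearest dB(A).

For uncorrelated sources the intensities add, so convert each level to linear form, sum, and take 10·log₁₀ of the total.
Σ 10^(L/10) = 10^(92/10) + 10^(88/10) + 10^(95/10) = 5.378e+09.
L_total = 10·log₁₀(5.378e+09) = 97.31 dB(A).

97 dB(A)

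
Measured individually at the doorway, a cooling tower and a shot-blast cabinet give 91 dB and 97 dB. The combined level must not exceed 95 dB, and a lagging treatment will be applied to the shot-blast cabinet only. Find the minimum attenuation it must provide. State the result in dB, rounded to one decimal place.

4.2 dB

The untreated sources together contribute 10^(91/10) = 1.259e+09, i.e. 91.00 dB.
The limit corresponds to 10^(95/10) = 3.162e+09; subtracting the fixed part leaves 1.903e+09 for the shot-blast cabinet, i.e. 92.80 dB.
So the shot-blast cabinet must be reduced from 97 to 92.80 dB: IL = 4.20 dB.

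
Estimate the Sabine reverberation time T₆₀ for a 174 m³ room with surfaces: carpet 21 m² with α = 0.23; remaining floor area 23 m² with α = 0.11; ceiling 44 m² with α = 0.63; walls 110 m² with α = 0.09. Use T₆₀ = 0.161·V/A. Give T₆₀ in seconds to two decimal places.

Summing Sᵢαᵢ: 21·0.23 + 23·0.11 + 44·0.63 + 110·0.09 = 44.98 m².
T₆₀ = 0.161·V/A = 0.161·174/44.98 = 0.623 s.

0.62 s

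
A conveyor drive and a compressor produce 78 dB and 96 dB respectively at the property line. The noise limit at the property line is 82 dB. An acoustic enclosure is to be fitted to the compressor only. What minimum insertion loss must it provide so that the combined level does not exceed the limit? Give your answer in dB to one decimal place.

16.2 dB

The untreated sources together contribute 10^(78/10) = 6.310e+07, i.e. 78.00 dB.
To meet 82 dB overall, the treated compressor may contribute at most 10^(82/10) − 6.310e+07 = 9.539e+07, i.e. 79.80 dB.
Required insertion loss = 96 − 79.80 = 16.20 dB.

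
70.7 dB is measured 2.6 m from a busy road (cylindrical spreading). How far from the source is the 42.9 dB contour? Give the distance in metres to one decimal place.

Line-source spreading drops the level by 10·log₁₀(r₂/r₁); inverting, r₂/r₁ = 10^(ΔL/10).
r₂ = 2.6·10^((70.7−42.9)/10) = 2.6·10^(27.8/10) = 1566.65 m.

1566.7 m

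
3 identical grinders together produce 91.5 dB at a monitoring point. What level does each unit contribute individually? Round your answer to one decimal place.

86.7 dB

3 equal contributions raise the level by 10·log₁₀ 3 = 4.771 dB, so each unit alone gives 91.5 − 4.771.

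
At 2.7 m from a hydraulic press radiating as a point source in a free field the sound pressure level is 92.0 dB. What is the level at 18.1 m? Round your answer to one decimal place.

Point-source attenuation: ΔL = 20·log₁₀(r₂/r₁) = 20·log₁₀(18.1/2.7) = 16.526 dB.
L₂ = 92.0 − 20·log₁₀(18.1/2.7) = 92.0 − 16.526 = 75.47 dB.

75.5 dB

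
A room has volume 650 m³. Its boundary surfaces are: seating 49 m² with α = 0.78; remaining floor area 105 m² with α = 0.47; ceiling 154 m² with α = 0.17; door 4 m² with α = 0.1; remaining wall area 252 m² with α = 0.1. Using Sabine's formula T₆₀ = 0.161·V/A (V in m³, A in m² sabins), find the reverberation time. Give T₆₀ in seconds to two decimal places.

0.75 s

A = Σ Sᵢαᵢ = 49·0.78 + 105·0.47 + 154·0.17 + 4·0.1 + 252·0.1 = 139.35 m².
T₆₀ = 0.161 × 650 / 139.35 = 0.751 s.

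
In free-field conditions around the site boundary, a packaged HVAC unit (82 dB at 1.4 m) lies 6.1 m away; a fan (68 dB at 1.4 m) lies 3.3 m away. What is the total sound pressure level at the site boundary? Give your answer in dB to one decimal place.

69.8 dB

First find each source's level at the receiver (point-source: −20·log₁₀(r/r_ref)), then combine on an intensity basis.
packaged HVAC unit: 82 − 20·log₁₀(6.1/1.4) = 82 − 12.78 = 69.22 dB.
fan: 68 − 20·log₁₀(3.3/1.4) = 68 − 7.45 = 60.55 dB.
Σ 10^(L/10) = 9.484e+06 → L_total = 10·log₁₀(9.484e+06) = 69.77 dB.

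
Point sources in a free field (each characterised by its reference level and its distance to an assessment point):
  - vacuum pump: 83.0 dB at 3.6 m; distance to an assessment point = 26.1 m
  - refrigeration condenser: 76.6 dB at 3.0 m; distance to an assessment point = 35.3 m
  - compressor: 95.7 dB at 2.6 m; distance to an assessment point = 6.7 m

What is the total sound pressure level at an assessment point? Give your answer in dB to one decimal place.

Apply inverse-square spreading to bring every level to the receiver, then sum 10^(L/10).
vacuum pump: 83.0 − 20·log₁₀(26.1/3.6) = 83.0 − 17.21 = 65.79 dB.
refrigeration condenser: 76.6 − 20·log₁₀(35.3/3.0) = 76.6 − 21.41 = 55.19 dB.
compressor: 95.7 − 20·log₁₀(6.7/2.6) = 95.7 − 8.22 = 87.48 dB.
Σ 10^(L/10) = 5.636e+08 → L_total = 10·log₁₀(5.636e+08) = 87.51 dB.

87.5 dB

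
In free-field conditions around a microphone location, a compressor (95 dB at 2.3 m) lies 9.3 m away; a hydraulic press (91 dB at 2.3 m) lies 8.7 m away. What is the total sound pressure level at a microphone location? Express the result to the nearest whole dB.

84 dB

Propagate each source to the receiver with L = L_ref − 20·log₁₀(r/r_ref), then add intensities.
compressor: 95 − 20·log₁₀(9.3/2.3) = 95 − 12.14 = 82.86 dB.
hydraulic press: 91 − 20·log₁₀(8.7/2.3) = 91 − 11.56 = 79.44 dB.
Σ 10^(L/10) = 2.814e+08 → L_total = 10·log₁₀(2.814e+08) = 84.49 dB.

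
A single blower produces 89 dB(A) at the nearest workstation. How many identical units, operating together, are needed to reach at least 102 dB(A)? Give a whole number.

20

N identical sources give L₁ + 10·log₁₀ N, so require 10·log₁₀ N ≥ 102 − 89 = 13.0 dB.
N ≥ 10^(13.0/10) = 19.953, so N = 20.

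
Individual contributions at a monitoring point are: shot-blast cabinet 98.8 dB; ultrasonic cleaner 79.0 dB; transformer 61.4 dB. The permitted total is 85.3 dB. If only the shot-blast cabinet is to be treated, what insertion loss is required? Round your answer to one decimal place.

The untreated sources together contribute 10^(79.0/10) + 10^(61.4/10) = 8.081e+07, i.e. 79.07 dB.
The limit corresponds to 10^(85.3/10) = 3.388e+08; subtracting the fixed part leaves 2.580e+08 for the shot-blast cabinet, i.e. 84.12 dB.
Required insertion loss = 98.8 − 84.12 = 14.68 dB.

14.7 dB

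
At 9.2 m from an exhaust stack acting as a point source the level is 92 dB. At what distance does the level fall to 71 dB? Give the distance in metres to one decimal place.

For a point source L₁ − L₂ = 20·log₁₀(r₂/r₁), so r₂ = r₁·10^((L₁−L₂)/20).
r₂ = 9.2·10^((92−71)/20) = 9.2·10^(21.0/20) = 103.23 m.

103.2 m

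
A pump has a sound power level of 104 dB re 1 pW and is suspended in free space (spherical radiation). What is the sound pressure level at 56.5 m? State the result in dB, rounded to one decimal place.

L_p = L_w − 10·log₁₀(4π·r²) with r = 56.5 m.
4π·r² = 4.011e+04 m², 10·log₁₀ of that is 46.033 dB.
L_p = 104 − 46.033 = 57.97 dB.

58.0 dB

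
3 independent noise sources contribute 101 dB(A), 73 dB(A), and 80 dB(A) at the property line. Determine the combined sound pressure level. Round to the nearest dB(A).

Incoherent sources combine by intensity addition: L_total = 10·log₁₀(Σ 10^(L_i/10)).
Σ 10^(L/10) = 10^(101/10) + 10^(73/10) + 10^(80/10) = 1.271e+10.
L_total = 10·log₁₀(1.271e+10) = 101.04 dB(A).

101 dB(A)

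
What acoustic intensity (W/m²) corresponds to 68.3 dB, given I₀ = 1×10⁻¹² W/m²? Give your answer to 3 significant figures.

I/I₀ = 10^(68.3/10) = 6.761e+06, so I = 6.761e+06 × 10⁻¹² W/m².

6.76e-06 W/m²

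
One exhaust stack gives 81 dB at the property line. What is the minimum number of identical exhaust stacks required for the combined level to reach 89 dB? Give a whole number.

Need L₁ + 10·log₁₀ N ≥ 89, i.e. log₁₀ N ≥ 0.80.
N ≥ 10^(8.0/10) = 6.310, so N = 7.

7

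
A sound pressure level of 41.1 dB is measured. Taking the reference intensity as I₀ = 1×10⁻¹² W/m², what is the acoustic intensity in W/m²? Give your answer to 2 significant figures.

1.3e-08 W/m²

I/I₀ = 10^(41.1/10) = 1.288e+04, so I = 1.288e+04 × 10⁻¹² W/m².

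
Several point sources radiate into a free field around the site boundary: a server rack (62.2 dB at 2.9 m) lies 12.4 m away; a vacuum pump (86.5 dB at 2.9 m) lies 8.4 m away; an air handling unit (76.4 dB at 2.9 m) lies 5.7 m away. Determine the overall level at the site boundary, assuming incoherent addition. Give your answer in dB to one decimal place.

78.1 dB

Apply inverse-square spreading to bring every level to the receiver, then sum 10^(L/10).
server rack: 62.2 − 20·log₁₀(12.4/2.9) = 62.2 − 12.62 = 49.58 dB.
vacuum pump: 86.5 − 20·log₁₀(8.4/2.9) = 86.5 − 9.24 = 77.26 dB.
air handling unit: 76.4 − 20·log₁₀(5.7/2.9) = 76.4 − 5.87 = 70.53 dB.
Σ 10^(L/10) = 6.463e+07 → L_total = 10·log₁₀(6.463e+07) = 78.10 dB.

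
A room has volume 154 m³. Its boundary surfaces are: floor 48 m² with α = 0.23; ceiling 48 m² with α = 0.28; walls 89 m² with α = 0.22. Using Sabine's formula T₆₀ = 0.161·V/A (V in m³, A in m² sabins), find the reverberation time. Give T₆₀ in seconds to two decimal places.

0.56 s

A = Σ Sᵢαᵢ = 48·0.23 + 48·0.28 + 89·0.22 = 44.06 m².
T₆₀ = 0.161 × 154 / 44.06 = 0.563 s.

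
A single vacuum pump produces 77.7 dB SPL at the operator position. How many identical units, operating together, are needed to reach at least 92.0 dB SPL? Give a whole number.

Need L₁ + 10·log₁₀ N ≥ 92.0, i.e. log₁₀ N ≥ 1.43.
N ≥ 10^(14.3/10) = 26.915, so N = 27.

27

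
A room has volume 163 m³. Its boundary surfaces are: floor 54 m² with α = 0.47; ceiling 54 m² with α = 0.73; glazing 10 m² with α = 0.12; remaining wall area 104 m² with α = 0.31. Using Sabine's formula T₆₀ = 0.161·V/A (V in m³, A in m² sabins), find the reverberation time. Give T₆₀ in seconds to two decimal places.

0.27 s

A = Σ Sᵢαᵢ = 54·0.47 + 54·0.73 + 10·0.12 + 104·0.31 = 98.24 m².
T₆₀ = 0.161·V/A = 0.161·163/98.24 = 0.267 s.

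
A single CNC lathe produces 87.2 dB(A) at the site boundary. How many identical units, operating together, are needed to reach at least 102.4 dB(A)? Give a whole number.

34

The shortfall is 102.4 − 87.2 = 15.2 dB, and N units add 10·log₁₀ N, so need 10·log₁₀ N ≥ 15.2.
N ≥ 10^(15.2/10) = 33.113, so N = 34.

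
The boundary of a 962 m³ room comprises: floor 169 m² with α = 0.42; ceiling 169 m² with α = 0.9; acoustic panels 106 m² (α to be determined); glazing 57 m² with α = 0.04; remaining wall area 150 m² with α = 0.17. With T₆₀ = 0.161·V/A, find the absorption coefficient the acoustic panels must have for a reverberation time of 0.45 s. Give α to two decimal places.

0.88

From T₆₀ = 0.161·V/A, the target T₆₀ = 0.45 s needs A = 0.161·962/0.45 = 344.18 m².
Absorption from the other surfaces = 169·0.42 + 169·0.9 + 57·0.04 + 150·0.17 = 250.86 m², so the acoustic panels must supply 93.32 m² over 106 m².
α = 93.32/106 = 0.880.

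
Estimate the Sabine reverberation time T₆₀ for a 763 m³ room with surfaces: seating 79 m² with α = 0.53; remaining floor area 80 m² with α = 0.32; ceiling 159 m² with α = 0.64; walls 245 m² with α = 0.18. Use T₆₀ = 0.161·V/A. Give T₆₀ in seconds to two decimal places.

Total absorption A = 79·0.53 + 80·0.32 + 159·0.64 + 245·0.18 = 213.33 m² sabins.
T₆₀ = 0.161·V/A = 0.161·763/213.33 = 0.576 s.

0.58 s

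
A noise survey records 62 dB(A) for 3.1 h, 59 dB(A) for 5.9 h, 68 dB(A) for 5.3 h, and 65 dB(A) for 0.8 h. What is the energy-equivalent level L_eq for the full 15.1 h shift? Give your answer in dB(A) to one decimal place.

L_eq = 10·log₁₀[(1/T)·Σ tᵢ·10^(Lᵢ/10)] with T = 15.1 h.
Σ tᵢ·10^(Lᵢ/10) = 3.1·10^(62/10) + 5.9·10^(59/10) + 5.3·10^(68/10) + 0.8·10^(65/10) = 4.557e+07.
L_eq = 10·log₁₀(4.557e+07/15.1) = 64.80 dB(A).

64.8 dB(A)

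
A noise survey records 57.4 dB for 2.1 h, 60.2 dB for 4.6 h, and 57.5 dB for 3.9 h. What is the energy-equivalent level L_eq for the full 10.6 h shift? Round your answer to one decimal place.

The energy average is taken in the linear domain: L_eq = 10·log₁₀[(Σ tᵢ·10^(Lᵢ/10))/T], T = 10.6 h.
Σ tᵢ·10^(Lᵢ/10) = 2.1·10^(57.4/10) + 4.6·10^(60.2/10) + 3.9·10^(57.5/10) = 8.164e+06.
L_eq = 10·log₁₀(8.164e+06/10.6) = 58.87 dB.

58.9 dB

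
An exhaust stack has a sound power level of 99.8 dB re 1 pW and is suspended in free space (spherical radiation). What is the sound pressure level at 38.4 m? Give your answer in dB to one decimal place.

Free-field spherical radiation: L_p = L_w − 10·log₁₀(4π·r²), r = 38.4 m.
4π·r² = 1.853e+04 m², 10·log₁₀ of that is 42.679 dB.
L_p = 99.8 − 42.679 = 57.12 dB.

57.1 dB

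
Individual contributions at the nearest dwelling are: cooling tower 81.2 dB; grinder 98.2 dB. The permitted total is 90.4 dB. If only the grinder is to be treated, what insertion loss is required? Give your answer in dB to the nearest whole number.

8 dB

Everything except the grinder sums to 10^(81.2/10) = 1.318e+08 in linear terms, 81.20 dB.
The limit corresponds to 10^(90.4/10) = 1.096e+09; subtracting the fixed part leaves 9.647e+08 for the grinder, i.e. 89.84 dB.
Required insertion loss = 98.2 − 89.84 = 8.36 dB.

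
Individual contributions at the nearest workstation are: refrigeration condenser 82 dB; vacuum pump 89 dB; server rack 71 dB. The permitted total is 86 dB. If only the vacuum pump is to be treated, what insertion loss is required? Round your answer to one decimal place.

5.4 dB

Everything except the vacuum pump sums to 10^(82/10) + 10^(71/10) = 1.711e+08 in linear terms, 82.33 dB.
The limit corresponds to 10^(86/10) = 3.981e+08; subtracting the fixed part leaves 2.270e+08 for the vacuum pump, i.e. 83.56 dB.
Required insertion loss = 89 − 83.56 = 5.44 dB.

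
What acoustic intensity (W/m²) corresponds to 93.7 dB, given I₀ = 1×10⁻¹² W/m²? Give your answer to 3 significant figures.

0.00234 W/m²

I = I₀·10^(L/10) = 10⁻¹² × 10^(93.7/10) = 10^(-2.630).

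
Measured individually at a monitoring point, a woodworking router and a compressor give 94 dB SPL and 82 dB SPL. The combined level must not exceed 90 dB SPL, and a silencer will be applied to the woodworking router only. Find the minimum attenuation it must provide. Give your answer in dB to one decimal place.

4.7 dB

Everything except the woodworking router sums to 10^(82/10) = 1.585e+08 in linear terms, 82.00 dB SPL.
The limit corresponds to 10^(90/10) = 1.000e+09; subtracting the fixed part leaves 8.415e+08 for the woodworking router, i.e. 89.25 dB SPL.
Required insertion loss = 94 − 89.25 = 4.75 dB.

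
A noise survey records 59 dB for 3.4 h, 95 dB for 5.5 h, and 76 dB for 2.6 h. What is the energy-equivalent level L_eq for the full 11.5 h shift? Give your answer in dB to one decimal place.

91.8 dB

L_eq = 10·log₁₀[(1/T)·Σ tᵢ·10^(Lᵢ/10)] with T = 11.5 h.
Σ tᵢ·10^(Lᵢ/10) = 3.4·10^(59/10) + 5.5·10^(95/10) + 2.6·10^(76/10) = 1.750e+10.
L_eq = 10·log₁₀(1.750e+10/11.5) = 91.82 dB.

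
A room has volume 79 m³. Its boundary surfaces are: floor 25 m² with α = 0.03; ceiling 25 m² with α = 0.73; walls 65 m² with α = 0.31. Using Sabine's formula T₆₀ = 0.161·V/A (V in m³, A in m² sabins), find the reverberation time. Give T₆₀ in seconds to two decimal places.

0.32 s

A = Σ Sᵢαᵢ = 25·0.03 + 25·0.73 + 65·0.31 = 39.15 m².
T₆₀ = 0.161 × 79 / 39.15 = 0.325 s.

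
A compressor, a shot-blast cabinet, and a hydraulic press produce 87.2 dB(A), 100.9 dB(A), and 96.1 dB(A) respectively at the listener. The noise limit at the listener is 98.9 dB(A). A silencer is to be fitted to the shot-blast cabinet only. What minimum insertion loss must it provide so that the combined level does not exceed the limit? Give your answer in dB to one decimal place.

5.9 dB

Fixed contribution from the other sources: Σ 10^(L/10) = 10^(87.2/10) + 10^(96.1/10) = 4.599e+09 (96.63 dB(A)).
To meet 98.9 dB(A) overall, the treated shot-blast cabinet may contribute at most 10^(98.9/10) − 4.599e+09 = 3.164e+09, i.e. 95.00 dB(A).
So the shot-blast cabinet must be reduced from 100.9 to 95.00 dB(A): IL = 5.90 dB.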